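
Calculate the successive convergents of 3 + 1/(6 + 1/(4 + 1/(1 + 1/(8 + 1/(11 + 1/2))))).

Using the convergent recurrence p_i = a_i*p_{i-1} + p_{i-2}, q_i = a_i*q_{i-1} + q_{i-2} with p_{-2}=0, p_{-1}=1, q_{-2}=1, q_{-1}=0:
  i=0: a_0=3, p_0 = 3*1 + 0 = 3, q_0 = 3*0 + 1 = 1.
  i=1: a_1=6, p_1 = 6*3 + 1 = 19, q_1 = 6*1 + 0 = 6.
  i=2: a_2=4, p_2 = 4*19 + 3 = 79, q_2 = 4*6 + 1 = 25.
  i=3: a_3=1, p_3 = 1*79 + 19 = 98, q_3 = 1*25 + 6 = 31.
  i=4: a_4=8, p_4 = 8*98 + 79 = 863, q_4 = 8*31 + 25 = 273.
  i=5: a_5=11, p_5 = 11*863 + 98 = 9591, q_5 = 11*273 + 31 = 3034.
  i=6: a_6=2, p_6 = 2*9591 + 863 = 20045, q_6 = 2*3034 + 273 = 6341.

3/1, 19/6, 79/25, 98/31, 863/273, 9591/3034, 20045/6341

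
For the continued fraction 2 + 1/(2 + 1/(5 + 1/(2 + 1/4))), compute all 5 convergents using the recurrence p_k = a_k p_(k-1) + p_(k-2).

Using the convergent recurrence p_i = a_i*p_{i-1} + p_{i-2}, q_i = a_i*q_{i-1} + q_{i-2} with p_{-2}=0, p_{-1}=1, q_{-2}=1, q_{-1}=0:
  i=0: a_0=2, p_0 = 2*1 + 0 = 2, q_0 = 2*0 + 1 = 1.
  i=1: a_1=2, p_1 = 2*2 + 1 = 5, q_1 = 2*1 + 0 = 2.
  i=2: a_2=5, p_2 = 5*5 + 2 = 27, q_2 = 5*2 + 1 = 11.
  i=3: a_3=2, p_3 = 2*27 + 5 = 59, q_3 = 2*11 + 2 = 24.
  i=4: a_4=4, p_4 = 4*59 + 27 = 263, q_4 = 4*24 + 11 = 107.

2/1, 5/2, 27/11, 59/24, 263/107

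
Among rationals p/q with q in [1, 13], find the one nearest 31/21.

19/13

Expand x = 31/21 as a continued fraction with the Euclidean algorithm:
  31 = 1*21 + 10, so a_0 = 1.
  21 = 2*10 + 1, so a_1 = 2.
  10 = 10*1 + 0, so a_2 = 10.
so x = [1; 2, 10].
Convergents (p_i = a_i*p_{i-1} + p_{i-2}, q_i = a_i*q_{i-1} + q_{i-2} with p_{-2}=0, p_{-1}=1, q_{-2}=1, q_{-1}=0), until the denominator exceeds 13:
  i=0: a_0=1, p_0 = 1*1 + 0 = 1, q_0 = 1*0 + 1 = 1.
  i=1: a_1=2, p_1 = 2*1 + 1 = 3, q_1 = 2*1 + 0 = 2.
  i=2: a_2=10, p_2 = 10*3 + 1 = 31, q_2 = 10*2 + 1 = 21.
q_2 = 21 > 13, so the last convergent with denominator <= 13 is p_1/q_1 = 3/2.
The closest fraction with denominator <= 13 is either p_1/q_1 or the intermediate fraction (k*p_1 + p_0)/(k*q_1 + q_0) with the largest k >= 1 whose denominator stays <= 13; these approach x as k grows, and every other convergent or intermediate fraction in range is farther away.
Largest k: floor((13 - q_0)/q_1) = floor((13 - 1)/2) = 6.
That gives (6*3 + 1)/(6*2 + 1) = 19/13.
Compare the errors: |x - 3/2| = |31*2 - 3*21|/(21*2) = 1/42, and |x - 19/13| = |31*13 - 19*21|/(21*13) = 4/273.
Cross-multiplying, 4*42 = 168 < 273 = 1*273, so 4/273 is smaller: the intermediate fraction 19/13 is closer to x than 3/2.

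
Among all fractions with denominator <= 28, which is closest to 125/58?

Expand x = 125/58 as a continued fraction with the Euclidean algorithm:
  125 = 2*58 + 9, so a_0 = 2.
  58 = 6*9 + 4, so a_1 = 6.
  9 = 2*4 + 1, so a_2 = 2.
  4 = 4*1 + 0, so a_3 = 4.
so x = [2; 6, 2, 4].
Convergents (p_i = a_i*p_{i-1} + p_{i-2}, q_i = a_i*q_{i-1} + q_{i-2} with p_{-2}=0, p_{-1}=1, q_{-2}=1, q_{-1}=0), until the denominator exceeds 28:
  i=0: a_0=2, p_0 = 2*1 + 0 = 2, q_0 = 2*0 + 1 = 1.
  i=1: a_1=6, p_1 = 6*2 + 1 = 13, q_1 = 6*1 + 0 = 6.
  i=2: a_2=2, p_2 = 2*13 + 2 = 28, q_2 = 2*6 + 1 = 13.
  i=3: a_3=4, p_3 = 4*28 + 13 = 125, q_3 = 4*13 + 6 = 58.
q_3 = 58 > 28, so the last convergent with denominator <= 28 is p_2/q_2 = 28/13.
The closest fraction with denominator <= 28 is either p_2/q_2 or the intermediate fraction (k*p_2 + p_1)/(k*q_2 + q_1) with the largest k >= 1 whose denominator stays <= 28; these approach x as k grows, and every other convergent or intermediate fraction in range is farther away.
Largest k: floor((28 - q_1)/q_2) = floor((28 - 6)/13) = 1.
That gives (1*28 + 13)/(1*13 + 6) = 41/19.
Compare the errors: |x - 28/13| = |125*13 - 28*58|/(58*13) = 1/754, and |x - 41/19| = |125*19 - 41*58|/(58*19) = 3/1102.
Cross-multiplying, 1*1102 = 1102 < 2262 = 3*754, so 1/754 is smaller: the convergent 28/13 is closer to x than 41/19.

28/13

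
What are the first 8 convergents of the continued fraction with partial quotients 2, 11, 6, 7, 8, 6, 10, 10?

2/1, 23/11, 140/67, 1003/480, 8164/3907, 49987/23922, 508034/243127, 5130327/2455192

Using the convergent recurrence p_i = a_i*p_{i-1} + p_{i-2}, q_i = a_i*q_{i-1} + q_{i-2} with p_{-2}=0, p_{-1}=1, q_{-2}=1, q_{-1}=0:
  i=0: a_0=2, p_0 = 2*1 + 0 = 2, q_0 = 2*0 + 1 = 1.
  i=1: a_1=11, p_1 = 11*2 + 1 = 23, q_1 = 11*1 + 0 = 11.
  i=2: a_2=6, p_2 = 6*23 + 2 = 140, q_2 = 6*11 + 1 = 67.
  i=3: a_3=7, p_3 = 7*140 + 23 = 1003, q_3 = 7*67 + 11 = 480.
  i=4: a_4=8, p_4 = 8*1003 + 140 = 8164, q_4 = 8*480 + 67 = 3907.
  i=5: a_5=6, p_5 = 6*8164 + 1003 = 49987, q_5 = 6*3907 + 480 = 23922.
  i=6: a_6=10, p_6 = 10*49987 + 8164 = 508034, q_6 = 10*23922 + 3907 = 243127.
  i=7: a_7=10, p_7 = 10*508034 + 49987 = 5130327, q_7 = 10*243127 + 23922 = 2455192.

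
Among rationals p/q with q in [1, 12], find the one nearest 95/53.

Expand x = 95/53 as a continued fraction with the Euclidean algorithm:
  95 = 1*53 + 42, so a_0 = 1.
  53 = 1*42 + 11, so a_1 = 1.
  42 = 3*11 + 9, so a_2 = 3.
  11 = 1*9 + 2, so a_3 = 1.
  9 = 4*2 + 1, so a_4 = 4.
  2 = 2*1 + 0, so a_5 = 2.
so x = [1; 1, 3, 1, 4, 2].
Convergents (p_i = a_i*p_{i-1} + p_{i-2}, q_i = a_i*q_{i-1} + q_{i-2} with p_{-2}=0, p_{-1}=1, q_{-2}=1, q_{-1}=0), until the denominator exceeds 12:
  i=0: a_0=1, p_0 = 1*1 + 0 = 1, q_0 = 1*0 + 1 = 1.
  i=1: a_1=1, p_1 = 1*1 + 1 = 2, q_1 = 1*1 + 0 = 1.
  i=2: a_2=3, p_2 = 3*2 + 1 = 7, q_2 = 3*1 + 1 = 4.
  i=3: a_3=1, p_3 = 1*7 + 2 = 9, q_3 = 1*4 + 1 = 5.
  i=4: a_4=4, p_4 = 4*9 + 7 = 43, q_4 = 4*5 + 4 = 24.
q_4 = 24 > 12, so the last convergent with denominator <= 12 is p_3/q_3 = 9/5.
The closest fraction with denominator <= 12 is either p_3/q_3 or the intermediate fraction (k*p_3 + p_2)/(k*q_3 + q_2) with the largest k >= 1 whose denominator stays <= 12; these approach x as k grows, and every other convergent or intermediate fraction in range is farther away.
Largest k: floor((12 - q_2)/q_3) = floor((12 - 4)/5) = 1.
That gives (1*9 + 7)/(1*5 + 4) = 16/9.
Compare the errors: |x - 9/5| = |95*5 - 9*53|/(53*5) = 2/265, and |x - 16/9| = |95*9 - 16*53|/(53*9) = 7/477.
Cross-multiplying, 2*477 = 954 < 1855 = 7*265, so 2/265 is smaller: the convergent 9/5 is closer to x than 16/9.

9/5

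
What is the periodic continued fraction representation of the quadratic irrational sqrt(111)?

[10; (1, 1, 6, 1, 1, 20)]

Write x_i = (sqrt(111) + m_i)/d_i with (m_0, d_0) = (0, 1). a_0 = floor(sqrt(111)) = 10, since 10^2 = 100 <= 111 < 121 = 11^2.
Iterate m_{i+1} = d_i*a_i - m_i, d_{i+1} = (111 - m_{i+1}^2)/d_i, a_{i+1} = floor((a_0 + m_{i+1})/d_{i+1}):
  m_1 = 1*10 - 0 = 10, d_1 = (111 - 10^2)/1 = 11/1 = 11, a_1 = floor((10 + 10)/11) = 1.
  m_2 = 11*1 - 10 = 1, d_2 = (111 - 1^2)/11 = 110/11 = 10, a_2 = floor((10 + 1)/10) = 1.
  m_3 = 10*1 - 1 = 9, d_3 = (111 - 9^2)/10 = 30/10 = 3, a_3 = floor((10 + 9)/3) = 6.
  m_4 = 3*6 - 9 = 9, d_4 = (111 - 9^2)/3 = 30/3 = 10, a_4 = floor((10 + 9)/10) = 1.
  m_5 = 10*1 - 9 = 1, d_5 = (111 - 1^2)/10 = 110/10 = 11, a_5 = floor((10 + 1)/11) = 1.
  m_6 = 11*1 - 1 = 10, d_6 = (111 - 10^2)/11 = 11/11 = 1, a_6 = floor((10 + 10)/1) = 20.
  m_7 = 1*20 - 10 = 10, d_7 = (111 - 10^2)/1 = 11/1 = 11: (m_7, d_7) = (m_1, d_1) = (10, 11), so from here the quotients repeat a_1, ..., a_6; the period length is 6.
Hence the expansion of sqrt(111) is a_0 = 10 followed by the repeating block 1, 1, 6, 1, 1, 20 (period 6).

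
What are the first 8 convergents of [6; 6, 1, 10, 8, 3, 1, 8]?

6/1, 37/6, 43/7, 467/76, 3779/615, 11804/1921, 15583/2536, 136468/22209

Using the convergent recurrence p_i = a_i*p_{i-1} + p_{i-2}, q_i = a_i*q_{i-1} + q_{i-2} with p_{-2}=0, p_{-1}=1, q_{-2}=1, q_{-1}=0:
  i=0: a_0=6, p_0 = 6*1 + 0 = 6, q_0 = 6*0 + 1 = 1.
  i=1: a_1=6, p_1 = 6*6 + 1 = 37, q_1 = 6*1 + 0 = 6.
  i=2: a_2=1, p_2 = 1*37 + 6 = 43, q_2 = 1*6 + 1 = 7.
  i=3: a_3=10, p_3 = 10*43 + 37 = 467, q_3 = 10*7 + 6 = 76.
  i=4: a_4=8, p_4 = 8*467 + 43 = 3779, q_4 = 8*76 + 7 = 615.
  i=5: a_5=3, p_5 = 3*3779 + 467 = 11804, q_5 = 3*615 + 76 = 1921.
  i=6: a_6=1, p_6 = 1*11804 + 3779 = 15583, q_6 = 1*1921 + 615 = 2536.
  i=7: a_7=8, p_7 = 8*15583 + 11804 = 136468, q_7 = 8*2536 + 1921 = 22209.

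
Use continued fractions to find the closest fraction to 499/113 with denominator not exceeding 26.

Expand x = 499/113 as a continued fraction with the Euclidean algorithm:
  499 = 4*113 + 47, so a_0 = 4.
  113 = 2*47 + 19, so a_1 = 2.
  47 = 2*19 + 9, so a_2 = 2.
  19 = 2*9 + 1, so a_3 = 2.
  9 = 9*1 + 0, so a_4 = 9.
so x = [4; 2, 2, 2, 9].
Convergents (p_i = a_i*p_{i-1} + p_{i-2}, q_i = a_i*q_{i-1} + q_{i-2} with p_{-2}=0, p_{-1}=1, q_{-2}=1, q_{-1}=0), until the denominator exceeds 26:
  i=0: a_0=4, p_0 = 4*1 + 0 = 4, q_0 = 4*0 + 1 = 1.
  i=1: a_1=2, p_1 = 2*4 + 1 = 9, q_1 = 2*1 + 0 = 2.
  i=2: a_2=2, p_2 = 2*9 + 4 = 22, q_2 = 2*2 + 1 = 5.
  i=3: a_3=2, p_3 = 2*22 + 9 = 53, q_3 = 2*5 + 2 = 12.
  i=4: a_4=9, p_4 = 9*53 + 22 = 499, q_4 = 9*12 + 5 = 113.
q_4 = 113 > 26, so the last convergent with denominator <= 26 is p_3/q_3 = 53/12.
The closest fraction with denominator <= 26 is either p_3/q_3 or the intermediate fraction (k*p_3 + p_2)/(k*q_3 + q_2) with the largest k >= 1 whose denominator stays <= 26; these approach x as k grows, and every other convergent or intermediate fraction in range is farther away.
Largest k: floor((26 - q_2)/q_3) = floor((26 - 5)/12) = 1.
That gives (1*53 + 22)/(1*12 + 5) = 75/17.
Compare the errors: |x - 53/12| = |499*12 - 53*113|/(113*12) = 1/1356, and |x - 75/17| = |499*17 - 75*113|/(113*17) = 8/1921.
Cross-multiplying, 1*1921 = 1921 < 10848 = 8*1356, so 1/1356 is smaller: the convergent 53/12 is closer to x than 75/17.

53/12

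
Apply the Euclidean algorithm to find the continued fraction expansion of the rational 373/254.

[1; 2, 7, 2, 3, 2]

Run the Euclidean algorithm on 373 and 254; the successive quotients are the partial quotients a_0, a_1, ... (each step inverts the fractional part left over by the previous one):
  373 = 1*254 + 119, so a_0 = 1.
  254 = 2*119 + 16, so a_1 = 2.
  119 = 7*16 + 7, so a_2 = 7.
  16 = 2*7 + 2, so a_3 = 2.
  7 = 3*2 + 1, so a_4 = 3.
  2 = 2*1 + 0, so a_5 = 2.
The remainder reaches 0 after 6 divisions, so the expansion has 6 partial quotients, read off in order.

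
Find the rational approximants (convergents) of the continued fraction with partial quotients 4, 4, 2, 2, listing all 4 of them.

4/1, 17/4, 38/9, 93/22

Using the convergent recurrence p_i = a_i*p_{i-1} + p_{i-2}, q_i = a_i*q_{i-1} + q_{i-2} with p_{-2}=0, p_{-1}=1, q_{-2}=1, q_{-1}=0:
  i=0: a_0=4, p_0 = 4*1 + 0 = 4, q_0 = 4*0 + 1 = 1.
  i=1: a_1=4, p_1 = 4*4 + 1 = 17, q_1 = 4*1 + 0 = 4.
  i=2: a_2=2, p_2 = 2*17 + 4 = 38, q_2 = 2*4 + 1 = 9.
  i=3: a_3=2, p_3 = 2*38 + 17 = 93, q_3 = 2*9 + 4 = 22.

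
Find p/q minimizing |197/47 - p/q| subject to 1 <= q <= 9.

21/5

Expand x = 197/47 as a continued fraction with the Euclidean algorithm:
  197 = 4*47 + 9, so a_0 = 4.
  47 = 5*9 + 2, so a_1 = 5.
  9 = 4*2 + 1, so a_2 = 4.
  2 = 2*1 + 0, so a_3 = 2.
so x = [4; 5, 4, 2].
Convergents (p_i = a_i*p_{i-1} + p_{i-2}, q_i = a_i*q_{i-1} + q_{i-2} with p_{-2}=0, p_{-1}=1, q_{-2}=1, q_{-1}=0), until the denominator exceeds 9:
  i=0: a_0=4, p_0 = 4*1 + 0 = 4, q_0 = 4*0 + 1 = 1.
  i=1: a_1=5, p_1 = 5*4 + 1 = 21, q_1 = 5*1 + 0 = 5.
  i=2: a_2=4, p_2 = 4*21 + 4 = 88, q_2 = 4*5 + 1 = 21.
q_2 = 21 > 9, so the last convergent with denominator <= 9 is p_1/q_1 = 21/5.
The closest fraction with denominator <= 9 is either p_1/q_1 or the intermediate fraction (k*p_1 + p_0)/(k*q_1 + q_0) with the largest k >= 1 whose denominator stays <= 9; these approach x as k grows, and every other convergent or intermediate fraction in range is farther away.
Largest k: floor((9 - q_0)/q_1) = floor((9 - 1)/5) = 1.
That gives (1*21 + 4)/(1*5 + 1) = 25/6.
Compare the errors: |x - 21/5| = |197*5 - 21*47|/(47*5) = 2/235, and |x - 25/6| = |197*6 - 25*47|/(47*6) = 7/282.
Cross-multiplying, 2*282 = 564 < 1645 = 7*235, so 2/235 is smaller: the convergent 21/5 is closer to x than 25/6.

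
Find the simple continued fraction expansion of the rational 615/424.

[1; 2, 4, 1, 1, 4, 1, 3]

Run the Euclidean algorithm on 615 and 424; the successive quotients are the partial quotients a_0, a_1, ... (each step inverts the fractional part left over by the previous one):
  615 = 1*424 + 191, so a_0 = 1.
  424 = 2*191 + 42, so a_1 = 2.
  191 = 4*42 + 23, so a_2 = 4.
  42 = 1*23 + 19, so a_3 = 1.
  23 = 1*19 + 4, so a_4 = 1.
  19 = 4*4 + 3, so a_5 = 4.
  4 = 1*3 + 1, so a_6 = 1.
  3 = 3*1 + 0, so a_7 = 3.
The remainder reaches 0 after 8 divisions, so the expansion has 8 partial quotients, read off in order.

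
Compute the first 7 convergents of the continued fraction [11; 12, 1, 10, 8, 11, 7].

11/1, 133/12, 144/13, 1573/142, 12728/1149, 141581/12781, 1003795/90616

Using the convergent recurrence p_i = a_i*p_{i-1} + p_{i-2}, q_i = a_i*q_{i-1} + q_{i-2} with p_{-2}=0, p_{-1}=1, q_{-2}=1, q_{-1}=0:
  i=0: a_0=11, p_0 = 11*1 + 0 = 11, q_0 = 11*0 + 1 = 1.
  i=1: a_1=12, p_1 = 12*11 + 1 = 133, q_1 = 12*1 + 0 = 12.
  i=2: a_2=1, p_2 = 1*133 + 11 = 144, q_2 = 1*12 + 1 = 13.
  i=3: a_3=10, p_3 = 10*144 + 133 = 1573, q_3 = 10*13 + 12 = 142.
  i=4: a_4=8, p_4 = 8*1573 + 144 = 12728, q_4 = 8*142 + 13 = 1149.
  i=5: a_5=11, p_5 = 11*12728 + 1573 = 141581, q_5 = 11*1149 + 142 = 12781.
  i=6: a_6=7, p_6 = 7*141581 + 12728 = 1003795, q_6 = 7*12781 + 1149 = 90616.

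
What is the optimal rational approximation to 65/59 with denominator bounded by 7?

8/7

Expand x = 65/59 as a continued fraction with the Euclidean algorithm:
  65 = 1*59 + 6, so a_0 = 1.
  59 = 9*6 + 5, so a_1 = 9.
  6 = 1*5 + 1, so a_2 = 1.
  5 = 5*1 + 0, so a_3 = 5.
so x = [1; 9, 1, 5].
Convergents (p_i = a_i*p_{i-1} + p_{i-2}, q_i = a_i*q_{i-1} + q_{i-2} with p_{-2}=0, p_{-1}=1, q_{-2}=1, q_{-1}=0), until the denominator exceeds 7:
  i=0: a_0=1, p_0 = 1*1 + 0 = 1, q_0 = 1*0 + 1 = 1.
  i=1: a_1=9, p_1 = 9*1 + 1 = 10, q_1 = 9*1 + 0 = 9.
q_1 = 9 > 7, so the last convergent with denominator <= 7 is p_0/q_0 = 1/1.
The closest fraction with denominator <= 7 is either p_0/q_0 or the intermediate fraction (k*p_0 + p_{-1})/(k*q_0 + q_{-1}) with the largest k >= 1 whose denominator stays <= 7; these approach x as k grows, and every other convergent or intermediate fraction in range is farther away.
Largest k: floor((7 - q_{-1})/q_0) = floor((7 - 0)/1) = 7 (using the seeds p_{-1} = 1, q_{-1} = 0).
That gives (7*1 + 1)/(7*1 + 0) = 8/7.
Compare the errors: |x - 1/1| = |65*1 - 1*59|/(59*1) = 6/59, and |x - 8/7| = |65*7 - 8*59|/(59*7) = 17/413.
Cross-multiplying, 17*59 = 1003 < 2478 = 6*413, so 17/413 is smaller: the intermediate fraction 8/7 is closer to x than 1/1.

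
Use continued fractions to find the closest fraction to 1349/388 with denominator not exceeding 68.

Expand x = 1349/388 as a continued fraction with the Euclidean algorithm:
  1349 = 3*388 + 185, so a_0 = 3.
  388 = 2*185 + 18, so a_1 = 2.
  185 = 10*18 + 5, so a_2 = 10.
  18 = 3*5 + 3, so a_3 = 3.
  5 = 1*3 + 2, so a_4 = 1.
  3 = 1*2 + 1, so a_5 = 1.
  2 = 2*1 + 0, so a_6 = 2.
so x = [3; 2, 10, 3, 1, 1, 2].
Convergents (p_i = a_i*p_{i-1} + p_{i-2}, q_i = a_i*q_{i-1} + q_{i-2} with p_{-2}=0, p_{-1}=1, q_{-2}=1, q_{-1}=0), until the denominator exceeds 68:
  i=0: a_0=3, p_0 = 3*1 + 0 = 3, q_0 = 3*0 + 1 = 1.
  i=1: a_1=2, p_1 = 2*3 + 1 = 7, q_1 = 2*1 + 0 = 2.
  i=2: a_2=10, p_2 = 10*7 + 3 = 73, q_2 = 10*2 + 1 = 21.
  i=3: a_3=3, p_3 = 3*73 + 7 = 226, q_3 = 3*21 + 2 = 65.
  i=4: a_4=1, p_4 = 1*226 + 73 = 299, q_4 = 1*65 + 21 = 86.
q_4 = 86 > 68, so the last convergent with denominator <= 68 is p_3/q_3 = 226/65.
The closest fraction with denominator <= 68 is either p_3/q_3 or the intermediate fraction (k*p_3 + p_2)/(k*q_3 + q_2) with the largest k >= 1 whose denominator stays <= 68; these approach x as k grows, and every other convergent or intermediate fraction in range is farther away.
Largest k: floor((68 - q_2)/q_3) = floor((68 - 21)/65) = 0.
Since k = 0, no intermediate fraction beyond p_3/q_3 has denominator <= 68, so the convergent 226/65 is the closest (its error is |1349*65 - 226*388|/(388*65) = 3/25220).

226/65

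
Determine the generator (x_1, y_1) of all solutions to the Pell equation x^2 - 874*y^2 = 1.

First expand sqrt(874) as a continued fraction. With x_i = (sqrt(874) + m_i)/d_i and (m_0, d_0) = (0, 1): a_0 = floor(sqrt(874)) = 29, since 29^2 = 841 <= 874 < 900 = 30^2.
Iterate m_{i+1} = d_i*a_i - m_i, d_{i+1} = (874 - m_{i+1}^2)/d_i, a_{i+1} = floor((a_0 + m_{i+1})/d_{i+1}):
  m_1 = 1*29 - 0 = 29, d_1 = (874 - 29^2)/1 = 33/1 = 33, a_1 = floor((29 + 29)/33) = 1.
  m_2 = 33*1 - 29 = 4, d_2 = (874 - 4^2)/33 = 858/33 = 26, a_2 = floor((29 + 4)/26) = 1.
  m_3 = 26*1 - 4 = 22, d_3 = (874 - 22^2)/26 = 390/26 = 15, a_3 = floor((29 + 22)/15) = 3.
  m_4 = 15*3 - 22 = 23, d_4 = (874 - 23^2)/15 = 345/15 = 23, a_4 = floor((29 + 23)/23) = 2.
  m_5 = 23*2 - 23 = 23, d_5 = (874 - 23^2)/23 = 345/23 = 15, a_5 = floor((29 + 23)/15) = 3.
  m_6 = 15*3 - 23 = 22, d_6 = (874 - 22^2)/15 = 390/15 = 26, a_6 = floor((29 + 22)/26) = 1.
  m_7 = 26*1 - 22 = 4, d_7 = (874 - 4^2)/26 = 858/26 = 33, a_7 = floor((29 + 4)/33) = 1.
  m_8 = 33*1 - 4 = 29, d_8 = (874 - 29^2)/33 = 33/33 = 1, a_8 = floor((29 + 29)/1) = 58.
  m_9 = 1*58 - 29 = 29, d_9 = (874 - 29^2)/1 = 33/1 = 33: (m_9, d_9) = (m_1, d_1) = (29, 33), so from here the quotients repeat a_1, ..., a_8; the period length is 8.
So sqrt(874) = [29; (1, 1, 3, 2, 3, 1, 1, 58)] with period length k = 8.
k is even, so the fundamental solution of x^2 - 874y^2 = 1 is (p_{k-1}, q_{k-1}) = (p_7, q_7); compute convergents through index 7.
Convergents (p_i = a_i*p_{i-1} + p_{i-2}, q_i = a_i*q_{i-1} + q_{i-2} with p_{-2}=0, p_{-1}=1, q_{-2}=1, q_{-1}=0):
  i=0: a_0=29, p_0 = 29*1 + 0 = 29, q_0 = 29*0 + 1 = 1.
  i=1: a_1=1, p_1 = 1*29 + 1 = 30, q_1 = 1*1 + 0 = 1.
  i=2: a_2=1, p_2 = 1*30 + 29 = 59, q_2 = 1*1 + 1 = 2.
  i=3: a_3=3, p_3 = 3*59 + 30 = 207, q_3 = 3*2 + 1 = 7.
  i=4: a_4=2, p_4 = 2*207 + 59 = 473, q_4 = 2*7 + 2 = 16.
  i=5: a_5=3, p_5 = 3*473 + 207 = 1626, q_5 = 3*16 + 7 = 55.
  i=6: a_6=1, p_6 = 1*1626 + 473 = 2099, q_6 = 1*55 + 16 = 71.
  i=7: a_7=1, p_7 = 1*2099 + 1626 = 3725, q_7 = 1*71 + 55 = 126.
Check: 3725^2 - 874*126^2 = 13875625 - 13875624 = 1, so (x, y) = (3725, 126) solves the equation, and by the theorem it is the least positive solution.

(x, y) = (3725, 126)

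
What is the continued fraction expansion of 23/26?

Run the Euclidean algorithm on 23 and 26; the successive quotients are the partial quotients a_0, a_1, ... (each step inverts the fractional part left over by the previous one):
  23 = 0*26 + 23, so a_0 = 0.
  26 = 1*23 + 3, so a_1 = 1.
  23 = 7*3 + 2, so a_2 = 7.
  3 = 1*2 + 1, so a_3 = 1.
  2 = 2*1 + 0, so a_4 = 2.
The remainder reaches 0 after 5 divisions, so the expansion has 5 partial quotients, read off in order.

[0; 1, 7, 1, 2]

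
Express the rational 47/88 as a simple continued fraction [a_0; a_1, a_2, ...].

Run the Euclidean algorithm on 47 and 88; the successive quotients are the partial quotients a_0, a_1, ... (each step inverts the fractional part left over by the previous one):
  47 = 0*88 + 47, so a_0 = 0.
  88 = 1*47 + 41, so a_1 = 1.
  47 = 1*41 + 6, so a_2 = 1.
  41 = 6*6 + 5, so a_3 = 6.
  6 = 1*5 + 1, so a_4 = 1.
  5 = 5*1 + 0, so a_5 = 5.
The remainder reaches 0 after 6 divisions, so the expansion has 6 partial quotients, read off in order.

[0; 1, 1, 6, 1, 5]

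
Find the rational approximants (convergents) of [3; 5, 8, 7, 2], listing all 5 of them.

Using the convergent recurrence p_i = a_i*p_{i-1} + p_{i-2}, q_i = a_i*q_{i-1} + q_{i-2} with p_{-2}=0, p_{-1}=1, q_{-2}=1, q_{-1}=0:
  i=0: a_0=3, p_0 = 3*1 + 0 = 3, q_0 = 3*0 + 1 = 1.
  i=1: a_1=5, p_1 = 5*3 + 1 = 16, q_1 = 5*1 + 0 = 5.
  i=2: a_2=8, p_2 = 8*16 + 3 = 131, q_2 = 8*5 + 1 = 41.
  i=3: a_3=7, p_3 = 7*131 + 16 = 933, q_3 = 7*41 + 5 = 292.
  i=4: a_4=2, p_4 = 2*933 + 131 = 1997, q_4 = 2*292 + 41 = 625.

3/1, 16/5, 131/41, 933/292, 1997/625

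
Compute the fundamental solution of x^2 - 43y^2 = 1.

(x, y) = (3482, 531)

First expand sqrt(43) as a continued fraction. With x_i = (sqrt(43) + m_i)/d_i and (m_0, d_0) = (0, 1): a_0 = floor(sqrt(43)) = 6, since 6^2 = 36 <= 43 < 49 = 7^2.
Iterate m_{i+1} = d_i*a_i - m_i, d_{i+1} = (43 - m_{i+1}^2)/d_i, a_{i+1} = floor((a_0 + m_{i+1})/d_{i+1}):
  m_1 = 1*6 - 0 = 6, d_1 = (43 - 6^2)/1 = 7/1 = 7, a_1 = floor((6 + 6)/7) = 1.
  m_2 = 7*1 - 6 = 1, d_2 = (43 - 1^2)/7 = 42/7 = 6, a_2 = floor((6 + 1)/6) = 1.
  m_3 = 6*1 - 1 = 5, d_3 = (43 - 5^2)/6 = 18/6 = 3, a_3 = floor((6 + 5)/3) = 3.
  m_4 = 3*3 - 5 = 4, d_4 = (43 - 4^2)/3 = 27/3 = 9, a_4 = floor((6 + 4)/9) = 1.
  m_5 = 9*1 - 4 = 5, d_5 = (43 - 5^2)/9 = 18/9 = 2, a_5 = floor((6 + 5)/2) = 5.
  m_6 = 2*5 - 5 = 5, d_6 = (43 - 5^2)/2 = 18/2 = 9, a_6 = floor((6 + 5)/9) = 1.
  m_7 = 9*1 - 5 = 4, d_7 = (43 - 4^2)/9 = 27/9 = 3, a_7 = floor((6 + 4)/3) = 3.
  m_8 = 3*3 - 4 = 5, d_8 = (43 - 5^2)/3 = 18/3 = 6, a_8 = floor((6 + 5)/6) = 1.
  m_9 = 6*1 - 5 = 1, d_9 = (43 - 1^2)/6 = 42/6 = 7, a_9 = floor((6 + 1)/7) = 1.
  m_10 = 7*1 - 1 = 6, d_10 = (43 - 6^2)/7 = 7/7 = 1, a_10 = floor((6 + 6)/1) = 12.
  m_11 = 1*12 - 6 = 6, d_11 = (43 - 6^2)/1 = 7/1 = 7: (m_11, d_11) = (m_1, d_1) = (6, 7), so from here the quotients repeat a_1, ..., a_10; the period length is 10.
So sqrt(43) = [6; (1, 1, 3, 1, 5, 1, 3, 1, 1, 12)] with period length k = 10.
k is even, so the fundamental solution of x^2 - 43y^2 = 1 is (p_{k-1}, q_{k-1}) = (p_9, q_9); compute convergents through index 9.
Convergents (p_i = a_i*p_{i-1} + p_{i-2}, q_i = a_i*q_{i-1} + q_{i-2} with p_{-2}=0, p_{-1}=1, q_{-2}=1, q_{-1}=0):
  i=0: a_0=6, p_0 = 6*1 + 0 = 6, q_0 = 6*0 + 1 = 1.
  i=1: a_1=1, p_1 = 1*6 + 1 = 7, q_1 = 1*1 + 0 = 1.
  i=2: a_2=1, p_2 = 1*7 + 6 = 13, q_2 = 1*1 + 1 = 2.
  i=3: a_3=3, p_3 = 3*13 + 7 = 46, q_3 = 3*2 + 1 = 7.
  i=4: a_4=1, p_4 = 1*46 + 13 = 59, q_4 = 1*7 + 2 = 9.
  i=5: a_5=5, p_5 = 5*59 + 46 = 341, q_5 = 5*9 + 7 = 52.
  i=6: a_6=1, p_6 = 1*341 + 59 = 400, q_6 = 1*52 + 9 = 61.
  i=7: a_7=3, p_7 = 3*400 + 341 = 1541, q_7 = 3*61 + 52 = 235.
  i=8: a_8=1, p_8 = 1*1541 + 400 = 1941, q_8 = 1*235 + 61 = 296.
  i=9: a_9=1, p_9 = 1*1941 + 1541 = 3482, q_9 = 1*296 + 235 = 531.
Check: 3482^2 - 43*531^2 = 12124324 - 12124323 = 1, so (x, y) = (3482, 531) solves the equation, and by the theorem it is the least positive solution.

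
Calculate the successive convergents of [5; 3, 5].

Using the convergent recurrence p_i = a_i*p_{i-1} + p_{i-2}, q_i = a_i*q_{i-1} + q_{i-2} with p_{-2}=0, p_{-1}=1, q_{-2}=1, q_{-1}=0:
  i=0: a_0=5, p_0 = 5*1 + 0 = 5, q_0 = 5*0 + 1 = 1.
  i=1: a_1=3, p_1 = 3*5 + 1 = 16, q_1 = 3*1 + 0 = 3.
  i=2: a_2=5, p_2 = 5*16 + 5 = 85, q_2 = 5*3 + 1 = 16.

5/1, 16/3, 85/16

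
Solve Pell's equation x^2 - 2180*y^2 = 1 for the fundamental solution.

(x, y) = (1961, 42)

First expand sqrt(2180) as a continued fraction. With x_i = (sqrt(2180) + m_i)/d_i and (m_0, d_0) = (0, 1): a_0 = floor(sqrt(2180)) = 46, since 46^2 = 2116 <= 2180 < 2209 = 47^2.
Iterate m_{i+1} = d_i*a_i - m_i, d_{i+1} = (2180 - m_{i+1}^2)/d_i, a_{i+1} = floor((a_0 + m_{i+1})/d_{i+1}):
  m_1 = 1*46 - 0 = 46, d_1 = (2180 - 46^2)/1 = 64/1 = 64, a_1 = floor((46 + 46)/64) = 1.
  m_2 = 64*1 - 46 = 18, d_2 = (2180 - 18^2)/64 = 1856/64 = 29, a_2 = floor((46 + 18)/29) = 2.
  m_3 = 29*2 - 18 = 40, d_3 = (2180 - 40^2)/29 = 580/29 = 20, a_3 = floor((46 + 40)/20) = 4.
  m_4 = 20*4 - 40 = 40, d_4 = (2180 - 40^2)/20 = 580/20 = 29, a_4 = floor((46 + 40)/29) = 2.
  m_5 = 29*2 - 40 = 18, d_5 = (2180 - 18^2)/29 = 1856/29 = 64, a_5 = floor((46 + 18)/64) = 1.
  m_6 = 64*1 - 18 = 46, d_6 = (2180 - 46^2)/64 = 64/64 = 1, a_6 = floor((46 + 46)/1) = 92.
  m_7 = 1*92 - 46 = 46, d_7 = (2180 - 46^2)/1 = 64/1 = 64: (m_7, d_7) = (m_1, d_1) = (46, 64), so from here the quotients repeat a_1, ..., a_6; the period length is 6.
So sqrt(2180) = [46; (1, 2, 4, 2, 1, 92)] with period length k = 6.
k is even, so the fundamental solution of x^2 - 2180y^2 = 1 is (p_{k-1}, q_{k-1}) = (p_5, q_5); compute convergents through index 5.
Convergents (p_i = a_i*p_{i-1} + p_{i-2}, q_i = a_i*q_{i-1} + q_{i-2} with p_{-2}=0, p_{-1}=1, q_{-2}=1, q_{-1}=0):
  i=0: a_0=46, p_0 = 46*1 + 0 = 46, q_0 = 46*0 + 1 = 1.
  i=1: a_1=1, p_1 = 1*46 + 1 = 47, q_1 = 1*1 + 0 = 1.
  i=2: a_2=2, p_2 = 2*47 + 46 = 140, q_2 = 2*1 + 1 = 3.
  i=3: a_3=4, p_3 = 4*140 + 47 = 607, q_3 = 4*3 + 1 = 13.
  i=4: a_4=2, p_4 = 2*607 + 140 = 1354, q_4 = 2*13 + 3 = 29.
  i=5: a_5=1, p_5 = 1*1354 + 607 = 1961, q_5 = 1*29 + 13 = 42.
Check: 1961^2 - 2180*42^2 = 3845521 - 3845520 = 1, so (x, y) = (1961, 42) solves the equation, and by the theorem it is the least positive solution.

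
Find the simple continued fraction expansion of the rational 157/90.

Run the Euclidean algorithm on 157 and 90; the successive quotients are the partial quotients a_0, a_1, ... (each step inverts the fractional part left over by the previous one):
  157 = 1*90 + 67, so a_0 = 1.
  90 = 1*67 + 23, so a_1 = 1.
  67 = 2*23 + 21, so a_2 = 2.
  23 = 1*21 + 2, so a_3 = 1.
  21 = 10*2 + 1, so a_4 = 10.
  2 = 2*1 + 0, so a_5 = 2.
The remainder reaches 0 after 6 divisions, so the expansion has 6 partial quotients, read off in order.

[1; 1, 2, 1, 10, 2]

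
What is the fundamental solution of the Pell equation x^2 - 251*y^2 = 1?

(x, y) = (3674890, 231957)

First expand sqrt(251) as a continued fraction. With x_i = (sqrt(251) + m_i)/d_i and (m_0, d_0) = (0, 1): a_0 = floor(sqrt(251)) = 15, since 15^2 = 225 <= 251 < 256 = 16^2.
Iterate m_{i+1} = d_i*a_i - m_i, d_{i+1} = (251 - m_{i+1}^2)/d_i, a_{i+1} = floor((a_0 + m_{i+1})/d_{i+1}):
  m_1 = 1*15 - 0 = 15, d_1 = (251 - 15^2)/1 = 26/1 = 26, a_1 = floor((15 + 15)/26) = 1.
  m_2 = 26*1 - 15 = 11, d_2 = (251 - 11^2)/26 = 130/26 = 5, a_2 = floor((15 + 11)/5) = 5.
  m_3 = 5*5 - 11 = 14, d_3 = (251 - 14^2)/5 = 55/5 = 11, a_3 = floor((15 + 14)/11) = 2.
  m_4 = 11*2 - 14 = 8, d_4 = (251 - 8^2)/11 = 187/11 = 17, a_4 = floor((15 + 8)/17) = 1.
  m_5 = 17*1 - 8 = 9, d_5 = (251 - 9^2)/17 = 170/17 = 10, a_5 = floor((15 + 9)/10) = 2.
  m_6 = 10*2 - 9 = 11, d_6 = (251 - 11^2)/10 = 130/10 = 13, a_6 = floor((15 + 11)/13) = 2.
  m_7 = 13*2 - 11 = 15, d_7 = (251 - 15^2)/13 = 26/13 = 2, a_7 = floor((15 + 15)/2) = 15.
  m_8 = 2*15 - 15 = 15, d_8 = (251 - 15^2)/2 = 26/2 = 13, a_8 = floor((15 + 15)/13) = 2.
  m_9 = 13*2 - 15 = 11, d_9 = (251 - 11^2)/13 = 130/13 = 10, a_9 = floor((15 + 11)/10) = 2.
  m_10 = 10*2 - 11 = 9, d_10 = (251 - 9^2)/10 = 170/10 = 17, a_10 = floor((15 + 9)/17) = 1.
  m_11 = 17*1 - 9 = 8, d_11 = (251 - 8^2)/17 = 187/17 = 11, a_11 = floor((15 + 8)/11) = 2.
  m_12 = 11*2 - 8 = 14, d_12 = (251 - 14^2)/11 = 55/11 = 5, a_12 = floor((15 + 14)/5) = 5.
  m_13 = 5*5 - 14 = 11, d_13 = (251 - 11^2)/5 = 130/5 = 26, a_13 = floor((15 + 11)/26) = 1.
  m_14 = 26*1 - 11 = 15, d_14 = (251 - 15^2)/26 = 26/26 = 1, a_14 = floor((15 + 15)/1) = 30.
  m_15 = 1*30 - 15 = 15, d_15 = (251 - 15^2)/1 = 26/1 = 26: (m_15, d_15) = (m_1, d_1) = (15, 26), so from here the quotients repeat a_1, ..., a_14; the period length is 14.
So sqrt(251) = [15; (1, 5, 2, 1, 2, 2, 15, 2, 2, 1, 2, 5, 1, 30)] with period length k = 14.
k is even, so the fundamental solution of x^2 - 251y^2 = 1 is (p_{k-1}, q_{k-1}) = (p_13, q_13); compute convergents through index 13.
Convergents (p_i = a_i*p_{i-1} + p_{i-2}, q_i = a_i*q_{i-1} + q_{i-2} with p_{-2}=0, p_{-1}=1, q_{-2}=1, q_{-1}=0):
  i=0: a_0=15, p_0 = 15*1 + 0 = 15, q_0 = 15*0 + 1 = 1.
  i=1: a_1=1, p_1 = 1*15 + 1 = 16, q_1 = 1*1 + 0 = 1.
  i=2: a_2=5, p_2 = 5*16 + 15 = 95, q_2 = 5*1 + 1 = 6.
  i=3: a_3=2, p_3 = 2*95 + 16 = 206, q_3 = 2*6 + 1 = 13.
  i=4: a_4=1, p_4 = 1*206 + 95 = 301, q_4 = 1*13 + 6 = 19.
  i=5: a_5=2, p_5 = 2*301 + 206 = 808, q_5 = 2*19 + 13 = 51.
  i=6: a_6=2, p_6 = 2*808 + 301 = 1917, q_6 = 2*51 + 19 = 121.
  i=7: a_7=15, p_7 = 15*1917 + 808 = 29563, q_7 = 15*121 + 51 = 1866.
  i=8: a_8=2, p_8 = 2*29563 + 1917 = 61043, q_8 = 2*1866 + 121 = 3853.
  i=9: a_9=2, p_9 = 2*61043 + 29563 = 151649, q_9 = 2*3853 + 1866 = 9572.
  i=10: a_10=1, p_10 = 1*151649 + 61043 = 212692, q_10 = 1*9572 + 3853 = 13425.
  i=11: a_11=2, p_11 = 2*212692 + 151649 = 577033, q_11 = 2*13425 + 9572 = 36422.
  i=12: a_12=5, p_12 = 5*577033 + 212692 = 3097857, q_12 = 5*36422 + 13425 = 195535.
  i=13: a_13=1, p_13 = 1*3097857 + 577033 = 3674890, q_13 = 1*195535 + 36422 = 231957.
Check: 3674890^2 - 251*231957^2 = 13504816512100 - 13504816512099 = 1, so (x, y) = (3674890, 231957) solves the equation, and by the theorem it is the least positive solution.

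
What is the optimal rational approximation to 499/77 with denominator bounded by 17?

110/17

Expand x = 499/77 as a continued fraction with the Euclidean algorithm:
  499 = 6*77 + 37, so a_0 = 6.
  77 = 2*37 + 3, so a_1 = 2.
  37 = 12*3 + 1, so a_2 = 12.
  3 = 3*1 + 0, so a_3 = 3.
so x = [6; 2, 12, 3].
Convergents (p_i = a_i*p_{i-1} + p_{i-2}, q_i = a_i*q_{i-1} + q_{i-2} with p_{-2}=0, p_{-1}=1, q_{-2}=1, q_{-1}=0), until the denominator exceeds 17:
  i=0: a_0=6, p_0 = 6*1 + 0 = 6, q_0 = 6*0 + 1 = 1.
  i=1: a_1=2, p_1 = 2*6 + 1 = 13, q_1 = 2*1 + 0 = 2.
  i=2: a_2=12, p_2 = 12*13 + 6 = 162, q_2 = 12*2 + 1 = 25.
q_2 = 25 > 17, so the last convergent with denominator <= 17 is p_1/q_1 = 13/2.
The closest fraction with denominator <= 17 is either p_1/q_1 or the intermediate fraction (k*p_1 + p_0)/(k*q_1 + q_0) with the largest k >= 1 whose denominator stays <= 17; these approach x as k grows, and every other convergent or intermediate fraction in range is farther away.
Largest k: floor((17 - q_0)/q_1) = floor((17 - 1)/2) = 8.
That gives (8*13 + 6)/(8*2 + 1) = 110/17.
Compare the errors: |x - 13/2| = |499*2 - 13*77|/(77*2) = 3/154, and |x - 110/17| = |499*17 - 110*77|/(77*17) = 13/1309.
Cross-multiplying, 13*154 = 2002 < 3927 = 3*1309, so 13/1309 is smaller: the intermediate fraction 110/17 is closer to x than 13/2.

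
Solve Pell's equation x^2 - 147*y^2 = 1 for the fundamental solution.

First expand sqrt(147) as a continued fraction. With x_i = (sqrt(147) + m_i)/d_i and (m_0, d_0) = (0, 1): a_0 = floor(sqrt(147)) = 12, since 12^2 = 144 <= 147 < 169 = 13^2.
Iterate m_{i+1} = d_i*a_i - m_i, d_{i+1} = (147 - m_{i+1}^2)/d_i, a_{i+1} = floor((a_0 + m_{i+1})/d_{i+1}):
  m_1 = 1*12 - 0 = 12, d_1 = (147 - 12^2)/1 = 3/1 = 3, a_1 = floor((12 + 12)/3) = 8.
  m_2 = 3*8 - 12 = 12, d_2 = (147 - 12^2)/3 = 3/3 = 1, a_2 = floor((12 + 12)/1) = 24.
  m_3 = 1*24 - 12 = 12, d_3 = (147 - 12^2)/1 = 3/1 = 3: (m_3, d_3) = (m_1, d_1) = (12, 3), so from here the quotients repeat a_1, a_2; the period length is 2.
So sqrt(147) = [12; (8, 24)] with period length k = 2.
k is even, so the fundamental solution of x^2 - 147y^2 = 1 is (p_{k-1}, q_{k-1}) = (p_1, q_1); compute convergents through index 1.
Convergents (p_i = a_i*p_{i-1} + p_{i-2}, q_i = a_i*q_{i-1} + q_{i-2} with p_{-2}=0, p_{-1}=1, q_{-2}=1, q_{-1}=0):
  i=0: a_0=12, p_0 = 12*1 + 0 = 12, q_0 = 12*0 + 1 = 1.
  i=1: a_1=8, p_1 = 8*12 + 1 = 97, q_1 = 8*1 + 0 = 8.
Check: 97^2 - 147*8^2 = 9409 - 9408 = 1, so (x, y) = (97, 8) solves the equation, and by the theorem it is the least positive solution.

(x, y) = (97, 8)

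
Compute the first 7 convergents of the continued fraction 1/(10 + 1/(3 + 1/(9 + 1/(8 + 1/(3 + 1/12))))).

0/1, 1/10, 3/31, 28/289, 227/2343, 709/7318, 8735/90159

Using the convergent recurrence p_i = a_i*p_{i-1} + p_{i-2}, q_i = a_i*q_{i-1} + q_{i-2} with p_{-2}=0, p_{-1}=1, q_{-2}=1, q_{-1}=0:
  i=0: a_0=0, p_0 = 0*1 + 0 = 0, q_0 = 0*0 + 1 = 1.
  i=1: a_1=10, p_1 = 10*0 + 1 = 1, q_1 = 10*1 + 0 = 10.
  i=2: a_2=3, p_2 = 3*1 + 0 = 3, q_2 = 3*10 + 1 = 31.
  i=3: a_3=9, p_3 = 9*3 + 1 = 28, q_3 = 9*31 + 10 = 289.
  i=4: a_4=8, p_4 = 8*28 + 3 = 227, q_4 = 8*289 + 31 = 2343.
  i=5: a_5=3, p_5 = 3*227 + 28 = 709, q_5 = 3*2343 + 289 = 7318.
  i=6: a_6=12, p_6 = 12*709 + 227 = 8735, q_6 = 12*7318 + 2343 = 90159.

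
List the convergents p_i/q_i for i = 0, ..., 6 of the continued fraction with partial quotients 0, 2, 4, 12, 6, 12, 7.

Using the convergent recurrence p_i = a_i*p_{i-1} + p_{i-2}, q_i = a_i*q_{i-1} + q_{i-2} with p_{-2}=0, p_{-1}=1, q_{-2}=1, q_{-1}=0:
  i=0: a_0=0, p_0 = 0*1 + 0 = 0, q_0 = 0*0 + 1 = 1.
  i=1: a_1=2, p_1 = 2*0 + 1 = 1, q_1 = 2*1 + 0 = 2.
  i=2: a_2=4, p_2 = 4*1 + 0 = 4, q_2 = 4*2 + 1 = 9.
  i=3: a_3=12, p_3 = 12*4 + 1 = 49, q_3 = 12*9 + 2 = 110.
  i=4: a_4=6, p_4 = 6*49 + 4 = 298, q_4 = 6*110 + 9 = 669.
  i=5: a_5=12, p_5 = 12*298 + 49 = 3625, q_5 = 12*669 + 110 = 8138.
  i=6: a_6=7, p_6 = 7*3625 + 298 = 25673, q_6 = 7*8138 + 669 = 57635.

0/1, 1/2, 4/9, 49/110, 298/669, 3625/8138, 25673/57635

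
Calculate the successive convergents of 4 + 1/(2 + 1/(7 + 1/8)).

4/1, 9/2, 67/15, 545/122

Using the convergent recurrence p_i = a_i*p_{i-1} + p_{i-2}, q_i = a_i*q_{i-1} + q_{i-2} with p_{-2}=0, p_{-1}=1, q_{-2}=1, q_{-1}=0:
  i=0: a_0=4, p_0 = 4*1 + 0 = 4, q_0 = 4*0 + 1 = 1.
  i=1: a_1=2, p_1 = 2*4 + 1 = 9, q_1 = 2*1 + 0 = 2.
  i=2: a_2=7, p_2 = 7*9 + 4 = 67, q_2 = 7*2 + 1 = 15.
  i=3: a_3=8, p_3 = 8*67 + 9 = 545, q_3 = 8*15 + 2 = 122.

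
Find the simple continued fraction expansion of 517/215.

[2; 2, 2, 8, 5]

Run the Euclidean algorithm on 517 and 215; the successive quotients are the partial quotients a_0, a_1, ... (each step inverts the fractional part left over by the previous one):
  517 = 2*215 + 87, so a_0 = 2.
  215 = 2*87 + 41, so a_1 = 2.
  87 = 2*41 + 5, so a_2 = 2.
  41 = 8*5 + 1, so a_3 = 8.
  5 = 5*1 + 0, so a_4 = 5.
The remainder reaches 0 after 5 divisions, so the expansion has 5 partial quotients, read off in order.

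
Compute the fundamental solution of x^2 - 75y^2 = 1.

First expand sqrt(75) as a continued fraction. With x_i = (sqrt(75) + m_i)/d_i and (m_0, d_0) = (0, 1): a_0 = floor(sqrt(75)) = 8, since 8^2 = 64 <= 75 < 81 = 9^2.
Iterate m_{i+1} = d_i*a_i - m_i, d_{i+1} = (75 - m_{i+1}^2)/d_i, a_{i+1} = floor((a_0 + m_{i+1})/d_{i+1}):
  m_1 = 1*8 - 0 = 8, d_1 = (75 - 8^2)/1 = 11/1 = 11, a_1 = floor((8 + 8)/11) = 1.
  m_2 = 11*1 - 8 = 3, d_2 = (75 - 3^2)/11 = 66/11 = 6, a_2 = floor((8 + 3)/6) = 1.
  m_3 = 6*1 - 3 = 3, d_3 = (75 - 3^2)/6 = 66/6 = 11, a_3 = floor((8 + 3)/11) = 1.
  m_4 = 11*1 - 3 = 8, d_4 = (75 - 8^2)/11 = 11/11 = 1, a_4 = floor((8 + 8)/1) = 16.
  m_5 = 1*16 - 8 = 8, d_5 = (75 - 8^2)/1 = 11/1 = 11: (m_5, d_5) = (m_1, d_1) = (8, 11), so from here the quotients repeat a_1, ..., a_4; the period length is 4.
So sqrt(75) = [8; (1, 1, 1, 16)] with period length k = 4.
k is even, so the fundamental solution of x^2 - 75y^2 = 1 is (p_{k-1}, q_{k-1}) = (p_3, q_3); compute convergents through index 3.
Convergents (p_i = a_i*p_{i-1} + p_{i-2}, q_i = a_i*q_{i-1} + q_{i-2} with p_{-2}=0, p_{-1}=1, q_{-2}=1, q_{-1}=0):
  i=0: a_0=8, p_0 = 8*1 + 0 = 8, q_0 = 8*0 + 1 = 1.
  i=1: a_1=1, p_1 = 1*8 + 1 = 9, q_1 = 1*1 + 0 = 1.
  i=2: a_2=1, p_2 = 1*9 + 8 = 17, q_2 = 1*1 + 1 = 2.
  i=3: a_3=1, p_3 = 1*17 + 9 = 26, q_3 = 1*2 + 1 = 3.
Check: 26^2 - 75*3^2 = 676 - 675 = 1, so (x, y) = (26, 3) solves the equation, and by the theorem it is the least positive solution.

(x, y) = (26, 3)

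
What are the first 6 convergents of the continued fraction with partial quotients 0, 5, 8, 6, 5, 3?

0/1, 1/5, 8/41, 49/251, 253/1296, 808/4139

Using the convergent recurrence p_i = a_i*p_{i-1} + p_{i-2}, q_i = a_i*q_{i-1} + q_{i-2} with p_{-2}=0, p_{-1}=1, q_{-2}=1, q_{-1}=0:
  i=0: a_0=0, p_0 = 0*1 + 0 = 0, q_0 = 0*0 + 1 = 1.
  i=1: a_1=5, p_1 = 5*0 + 1 = 1, q_1 = 5*1 + 0 = 5.
  i=2: a_2=8, p_2 = 8*1 + 0 = 8, q_2 = 8*5 + 1 = 41.
  i=3: a_3=6, p_3 = 6*8 + 1 = 49, q_3 = 6*41 + 5 = 251.
  i=4: a_4=5, p_4 = 5*49 + 8 = 253, q_4 = 5*251 + 41 = 1296.
  i=5: a_5=3, p_5 = 3*253 + 49 = 808, q_5 = 3*1296 + 251 = 4139.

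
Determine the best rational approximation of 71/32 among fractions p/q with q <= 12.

20/9

Expand x = 71/32 as a continued fraction with the Euclidean algorithm:
  71 = 2*32 + 7, so a_0 = 2.
  32 = 4*7 + 4, so a_1 = 4.
  7 = 1*4 + 3, so a_2 = 1.
  4 = 1*3 + 1, so a_3 = 1.
  3 = 3*1 + 0, so a_4 = 3.
so x = [2; 4, 1, 1, 3].
Convergents (p_i = a_i*p_{i-1} + p_{i-2}, q_i = a_i*q_{i-1} + q_{i-2} with p_{-2}=0, p_{-1}=1, q_{-2}=1, q_{-1}=0), until the denominator exceeds 12:
  i=0: a_0=2, p_0 = 2*1 + 0 = 2, q_0 = 2*0 + 1 = 1.
  i=1: a_1=4, p_1 = 4*2 + 1 = 9, q_1 = 4*1 + 0 = 4.
  i=2: a_2=1, p_2 = 1*9 + 2 = 11, q_2 = 1*4 + 1 = 5.
  i=3: a_3=1, p_3 = 1*11 + 9 = 20, q_3 = 1*5 + 4 = 9.
  i=4: a_4=3, p_4 = 3*20 + 11 = 71, q_4 = 3*9 + 5 = 32.
q_4 = 32 > 12, so the last convergent with denominator <= 12 is p_3/q_3 = 20/9.
The closest fraction with denominator <= 12 is either p_3/q_3 or the intermediate fraction (k*p_3 + p_2)/(k*q_3 + q_2) with the largest k >= 1 whose denominator stays <= 12; these approach x as k grows, and every other convergent or intermediate fraction in range is farther away.
Largest k: floor((12 - q_2)/q_3) = floor((12 - 5)/9) = 0.
Since k = 0, no intermediate fraction beyond p_3/q_3 has denominator <= 12, so the convergent 20/9 is the closest (its error is |71*9 - 20*32|/(32*9) = 1/288).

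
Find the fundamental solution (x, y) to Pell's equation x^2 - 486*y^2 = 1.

First expand sqrt(486) as a continued fraction. With x_i = (sqrt(486) + m_i)/d_i and (m_0, d_0) = (0, 1): a_0 = floor(sqrt(486)) = 22, since 22^2 = 484 <= 486 < 529 = 23^2.
Iterate m_{i+1} = d_i*a_i - m_i, d_{i+1} = (486 - m_{i+1}^2)/d_i, a_{i+1} = floor((a_0 + m_{i+1})/d_{i+1}):
  m_1 = 1*22 - 0 = 22, d_1 = (486 - 22^2)/1 = 2/1 = 2, a_1 = floor((22 + 22)/2) = 22.
  m_2 = 2*22 - 22 = 22, d_2 = (486 - 22^2)/2 = 2/2 = 1, a_2 = floor((22 + 22)/1) = 44.
  m_3 = 1*44 - 22 = 22, d_3 = (486 - 22^2)/1 = 2/1 = 2: (m_3, d_3) = (m_1, d_1) = (22, 2), so from here the quotients repeat a_1, a_2; the period length is 2.
So sqrt(486) = [22; (22, 44)] with period length k = 2.
k is even, so the fundamental solution of x^2 - 486y^2 = 1 is (p_{k-1}, q_{k-1}) = (p_1, q_1); compute convergents through index 1.
Convergents (p_i = a_i*p_{i-1} + p_{i-2}, q_i = a_i*q_{i-1} + q_{i-2} with p_{-2}=0, p_{-1}=1, q_{-2}=1, q_{-1}=0):
  i=0: a_0=22, p_0 = 22*1 + 0 = 22, q_0 = 22*0 + 1 = 1.
  i=1: a_1=22, p_1 = 22*22 + 1 = 485, q_1 = 22*1 + 0 = 22.
Check: 485^2 - 486*22^2 = 235225 - 235224 = 1, so (x, y) = (485, 22) solves the equation, and by the theorem it is the least positive solution.

(x, y) = (485, 22)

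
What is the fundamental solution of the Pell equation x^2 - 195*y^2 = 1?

(x, y) = (14, 1)

First expand sqrt(195) as a continued fraction. With x_i = (sqrt(195) + m_i)/d_i and (m_0, d_0) = (0, 1): a_0 = floor(sqrt(195)) = 13, since 13^2 = 169 <= 195 < 196 = 14^2.
Iterate m_{i+1} = d_i*a_i - m_i, d_{i+1} = (195 - m_{i+1}^2)/d_i, a_{i+1} = floor((a_0 + m_{i+1})/d_{i+1}):
  m_1 = 1*13 - 0 = 13, d_1 = (195 - 13^2)/1 = 26/1 = 26, a_1 = floor((13 + 13)/26) = 1.
  m_2 = 26*1 - 13 = 13, d_2 = (195 - 13^2)/26 = 26/26 = 1, a_2 = floor((13 + 13)/1) = 26.
  m_3 = 1*26 - 13 = 13, d_3 = (195 - 13^2)/1 = 26/1 = 26: (m_3, d_3) = (m_1, d_1) = (13, 26), so from here the quotients repeat a_1, a_2; the period length is 2.
So sqrt(195) = [13; (1, 26)] with period length k = 2.
k is even, so the fundamental solution of x^2 - 195y^2 = 1 is (p_{k-1}, q_{k-1}) = (p_1, q_1); compute convergents through index 1.
Convergents (p_i = a_i*p_{i-1} + p_{i-2}, q_i = a_i*q_{i-1} + q_{i-2} with p_{-2}=0, p_{-1}=1, q_{-2}=1, q_{-1}=0):
  i=0: a_0=13, p_0 = 13*1 + 0 = 13, q_0 = 13*0 + 1 = 1.
  i=1: a_1=1, p_1 = 1*13 + 1 = 14, q_1 = 1*1 + 0 = 1.
Check: 14^2 - 195*1^2 = 196 - 195 = 1, so (x, y) = (14, 1) solves the equation, and by the theorem it is the least positive solution.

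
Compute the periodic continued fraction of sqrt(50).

[7; (14)]

Write x_i = (sqrt(50) + m_i)/d_i with (m_0, d_0) = (0, 1). a_0 = floor(sqrt(50)) = 7, since 7^2 = 49 <= 50 < 64 = 8^2.
Iterate m_{i+1} = d_i*a_i - m_i, d_{i+1} = (50 - m_{i+1}^2)/d_i, a_{i+1} = floor((a_0 + m_{i+1})/d_{i+1}):
  m_1 = 1*7 - 0 = 7, d_1 = (50 - 7^2)/1 = 1/1 = 1, a_1 = floor((7 + 7)/1) = 14.
  m_2 = 1*14 - 7 = 7, d_2 = (50 - 7^2)/1 = 1/1 = 1: (m_2, d_2) = (m_1, d_1) = (7, 1), so from here the quotient a_1 repeats; the period length is 1.
Hence the expansion of sqrt(50) is a_0 = 7 followed by the repeating block 14 (period 1).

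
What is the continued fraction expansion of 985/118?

Run the Euclidean algorithm on 985 and 118; the successive quotients are the partial quotients a_0, a_1, ... (each step inverts the fractional part left over by the previous one):
  985 = 8*118 + 41, so a_0 = 8.
  118 = 2*41 + 36, so a_1 = 2.
  41 = 1*36 + 5, so a_2 = 1.
  36 = 7*5 + 1, so a_3 = 7.
  5 = 5*1 + 0, so a_4 = 5.
The remainder reaches 0 after 5 divisions, so the expansion has 5 partial quotients, read off in order.

[8; 2, 1, 7, 5]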